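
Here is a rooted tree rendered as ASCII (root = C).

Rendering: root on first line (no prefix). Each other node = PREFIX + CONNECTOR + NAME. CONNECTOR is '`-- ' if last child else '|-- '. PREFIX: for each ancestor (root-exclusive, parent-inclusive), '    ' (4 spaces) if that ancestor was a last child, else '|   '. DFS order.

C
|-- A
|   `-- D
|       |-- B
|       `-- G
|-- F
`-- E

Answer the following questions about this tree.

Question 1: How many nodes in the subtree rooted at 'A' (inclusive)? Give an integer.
Answer: 4

Derivation:
Subtree rooted at A contains: A, B, D, G
Count = 4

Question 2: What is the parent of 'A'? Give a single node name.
Answer: C

Derivation:
Scan adjacency: A appears as child of C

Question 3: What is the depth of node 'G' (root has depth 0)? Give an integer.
Answer: 3

Derivation:
Path from root to G: C -> A -> D -> G
Depth = number of edges = 3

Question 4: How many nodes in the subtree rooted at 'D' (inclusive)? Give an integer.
Answer: 3

Derivation:
Subtree rooted at D contains: B, D, G
Count = 3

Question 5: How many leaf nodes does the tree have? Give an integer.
Answer: 4

Derivation:
Leaves (nodes with no children): B, E, F, G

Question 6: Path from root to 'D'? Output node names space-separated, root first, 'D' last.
Walk down from root: C -> A -> D

Answer: C A D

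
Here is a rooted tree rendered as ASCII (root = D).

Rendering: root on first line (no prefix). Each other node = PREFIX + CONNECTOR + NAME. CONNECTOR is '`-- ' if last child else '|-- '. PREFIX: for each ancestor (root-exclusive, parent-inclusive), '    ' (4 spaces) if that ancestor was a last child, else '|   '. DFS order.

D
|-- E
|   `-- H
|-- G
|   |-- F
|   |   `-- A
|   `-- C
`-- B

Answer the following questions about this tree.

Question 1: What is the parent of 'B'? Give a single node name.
Answer: D

Derivation:
Scan adjacency: B appears as child of D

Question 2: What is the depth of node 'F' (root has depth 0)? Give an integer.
Path from root to F: D -> G -> F
Depth = number of edges = 2

Answer: 2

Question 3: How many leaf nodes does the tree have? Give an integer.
Leaves (nodes with no children): A, B, C, H

Answer: 4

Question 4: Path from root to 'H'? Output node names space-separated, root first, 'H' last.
Walk down from root: D -> E -> H

Answer: D E H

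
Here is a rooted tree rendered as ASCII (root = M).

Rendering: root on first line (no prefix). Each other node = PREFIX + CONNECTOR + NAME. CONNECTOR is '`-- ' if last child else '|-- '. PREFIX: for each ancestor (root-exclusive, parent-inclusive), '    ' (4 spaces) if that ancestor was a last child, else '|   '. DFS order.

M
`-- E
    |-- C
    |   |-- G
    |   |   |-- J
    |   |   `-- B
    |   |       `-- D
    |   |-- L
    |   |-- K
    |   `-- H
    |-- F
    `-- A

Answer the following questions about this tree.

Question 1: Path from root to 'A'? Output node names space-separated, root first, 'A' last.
Walk down from root: M -> E -> A

Answer: M E A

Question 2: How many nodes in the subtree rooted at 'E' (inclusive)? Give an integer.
Subtree rooted at E contains: A, B, C, D, E, F, G, H, J, K, L
Count = 11

Answer: 11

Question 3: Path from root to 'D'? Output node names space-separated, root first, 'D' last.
Answer: M E C G B D

Derivation:
Walk down from root: M -> E -> C -> G -> B -> D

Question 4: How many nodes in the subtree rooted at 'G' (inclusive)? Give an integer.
Answer: 4

Derivation:
Subtree rooted at G contains: B, D, G, J
Count = 4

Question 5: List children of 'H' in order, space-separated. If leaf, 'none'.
Node H's children (from adjacency): (leaf)

Answer: none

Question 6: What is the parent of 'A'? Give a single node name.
Answer: E

Derivation:
Scan adjacency: A appears as child of E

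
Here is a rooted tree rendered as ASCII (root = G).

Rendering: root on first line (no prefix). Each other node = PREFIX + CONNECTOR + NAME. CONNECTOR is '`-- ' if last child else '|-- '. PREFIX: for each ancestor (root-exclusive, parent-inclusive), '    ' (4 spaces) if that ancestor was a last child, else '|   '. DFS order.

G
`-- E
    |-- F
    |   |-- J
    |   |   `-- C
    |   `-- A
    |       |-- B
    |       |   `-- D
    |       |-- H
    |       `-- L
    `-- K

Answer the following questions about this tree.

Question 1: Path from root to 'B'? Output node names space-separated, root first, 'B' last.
Walk down from root: G -> E -> F -> A -> B

Answer: G E F A B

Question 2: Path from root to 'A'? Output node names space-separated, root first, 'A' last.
Walk down from root: G -> E -> F -> A

Answer: G E F A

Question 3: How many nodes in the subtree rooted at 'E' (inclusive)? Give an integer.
Answer: 10

Derivation:
Subtree rooted at E contains: A, B, C, D, E, F, H, J, K, L
Count = 10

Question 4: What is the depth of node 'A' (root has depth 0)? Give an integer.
Path from root to A: G -> E -> F -> A
Depth = number of edges = 3

Answer: 3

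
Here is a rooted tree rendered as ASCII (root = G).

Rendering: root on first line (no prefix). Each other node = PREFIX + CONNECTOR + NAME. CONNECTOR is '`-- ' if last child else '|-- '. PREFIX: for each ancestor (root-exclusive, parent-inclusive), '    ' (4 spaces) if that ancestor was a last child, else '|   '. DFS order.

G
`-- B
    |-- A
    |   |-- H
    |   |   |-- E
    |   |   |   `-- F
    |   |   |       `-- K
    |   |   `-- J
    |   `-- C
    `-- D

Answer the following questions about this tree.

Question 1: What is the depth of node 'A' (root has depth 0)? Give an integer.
Answer: 2

Derivation:
Path from root to A: G -> B -> A
Depth = number of edges = 2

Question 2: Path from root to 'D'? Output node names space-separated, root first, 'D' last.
Answer: G B D

Derivation:
Walk down from root: G -> B -> D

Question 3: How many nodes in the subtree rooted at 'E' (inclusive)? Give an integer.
Subtree rooted at E contains: E, F, K
Count = 3

Answer: 3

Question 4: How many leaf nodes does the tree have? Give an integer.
Answer: 4

Derivation:
Leaves (nodes with no children): C, D, J, K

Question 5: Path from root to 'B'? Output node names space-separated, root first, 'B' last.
Walk down from root: G -> B

Answer: G B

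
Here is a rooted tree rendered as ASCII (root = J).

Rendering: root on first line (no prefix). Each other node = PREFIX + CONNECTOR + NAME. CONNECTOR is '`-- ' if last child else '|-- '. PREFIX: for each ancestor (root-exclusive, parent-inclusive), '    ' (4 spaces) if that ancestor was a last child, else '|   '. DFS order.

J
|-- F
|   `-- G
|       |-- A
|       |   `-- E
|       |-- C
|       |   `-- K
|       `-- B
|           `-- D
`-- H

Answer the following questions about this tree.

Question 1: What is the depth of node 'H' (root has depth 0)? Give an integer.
Answer: 1

Derivation:
Path from root to H: J -> H
Depth = number of edges = 1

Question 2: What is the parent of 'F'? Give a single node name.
Scan adjacency: F appears as child of J

Answer: J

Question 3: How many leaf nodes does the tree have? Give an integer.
Leaves (nodes with no children): D, E, H, K

Answer: 4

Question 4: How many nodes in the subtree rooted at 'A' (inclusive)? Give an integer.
Answer: 2

Derivation:
Subtree rooted at A contains: A, E
Count = 2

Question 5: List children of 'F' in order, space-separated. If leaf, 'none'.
Node F's children (from adjacency): G

Answer: G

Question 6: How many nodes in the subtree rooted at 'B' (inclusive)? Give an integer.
Subtree rooted at B contains: B, D
Count = 2

Answer: 2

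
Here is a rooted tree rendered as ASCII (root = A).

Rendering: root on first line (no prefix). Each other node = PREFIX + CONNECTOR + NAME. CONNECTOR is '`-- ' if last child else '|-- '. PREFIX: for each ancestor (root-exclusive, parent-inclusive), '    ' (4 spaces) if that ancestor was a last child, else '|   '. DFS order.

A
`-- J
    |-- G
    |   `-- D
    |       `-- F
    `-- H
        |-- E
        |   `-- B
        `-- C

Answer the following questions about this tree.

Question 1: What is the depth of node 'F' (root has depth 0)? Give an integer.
Path from root to F: A -> J -> G -> D -> F
Depth = number of edges = 4

Answer: 4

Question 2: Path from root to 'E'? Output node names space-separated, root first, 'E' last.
Walk down from root: A -> J -> H -> E

Answer: A J H E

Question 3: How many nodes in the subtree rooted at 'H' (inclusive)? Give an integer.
Answer: 4

Derivation:
Subtree rooted at H contains: B, C, E, H
Count = 4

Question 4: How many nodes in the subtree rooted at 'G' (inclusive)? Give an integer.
Answer: 3

Derivation:
Subtree rooted at G contains: D, F, G
Count = 3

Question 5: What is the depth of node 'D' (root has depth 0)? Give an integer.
Answer: 3

Derivation:
Path from root to D: A -> J -> G -> D
Depth = number of edges = 3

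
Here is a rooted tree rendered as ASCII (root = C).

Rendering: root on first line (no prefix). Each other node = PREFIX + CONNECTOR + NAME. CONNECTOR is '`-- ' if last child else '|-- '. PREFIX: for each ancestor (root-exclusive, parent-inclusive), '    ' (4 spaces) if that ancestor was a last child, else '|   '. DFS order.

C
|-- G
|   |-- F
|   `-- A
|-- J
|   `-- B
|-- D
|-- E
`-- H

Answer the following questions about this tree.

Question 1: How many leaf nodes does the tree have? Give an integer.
Leaves (nodes with no children): A, B, D, E, F, H

Answer: 6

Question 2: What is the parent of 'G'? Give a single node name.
Scan adjacency: G appears as child of C

Answer: C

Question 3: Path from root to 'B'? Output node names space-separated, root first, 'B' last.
Answer: C J B

Derivation:
Walk down from root: C -> J -> B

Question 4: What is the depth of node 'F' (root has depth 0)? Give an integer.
Path from root to F: C -> G -> F
Depth = number of edges = 2

Answer: 2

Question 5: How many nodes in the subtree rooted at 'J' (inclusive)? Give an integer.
Subtree rooted at J contains: B, J
Count = 2

Answer: 2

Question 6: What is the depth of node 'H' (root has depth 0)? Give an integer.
Answer: 1

Derivation:
Path from root to H: C -> H
Depth = number of edges = 1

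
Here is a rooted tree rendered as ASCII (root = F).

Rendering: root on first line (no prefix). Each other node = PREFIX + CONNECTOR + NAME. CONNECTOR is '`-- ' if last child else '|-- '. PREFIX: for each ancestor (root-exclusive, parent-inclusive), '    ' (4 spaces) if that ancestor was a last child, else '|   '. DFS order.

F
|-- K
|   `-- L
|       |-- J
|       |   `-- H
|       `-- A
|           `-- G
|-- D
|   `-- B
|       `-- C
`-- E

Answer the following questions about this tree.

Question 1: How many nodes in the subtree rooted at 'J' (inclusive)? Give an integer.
Answer: 2

Derivation:
Subtree rooted at J contains: H, J
Count = 2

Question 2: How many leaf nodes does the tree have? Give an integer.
Answer: 4

Derivation:
Leaves (nodes with no children): C, E, G, H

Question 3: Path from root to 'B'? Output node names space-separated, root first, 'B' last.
Walk down from root: F -> D -> B

Answer: F D B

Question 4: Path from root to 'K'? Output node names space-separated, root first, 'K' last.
Walk down from root: F -> K

Answer: F K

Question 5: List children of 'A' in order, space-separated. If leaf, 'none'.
Answer: G

Derivation:
Node A's children (from adjacency): G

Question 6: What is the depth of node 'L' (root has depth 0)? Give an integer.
Path from root to L: F -> K -> L
Depth = number of edges = 2

Answer: 2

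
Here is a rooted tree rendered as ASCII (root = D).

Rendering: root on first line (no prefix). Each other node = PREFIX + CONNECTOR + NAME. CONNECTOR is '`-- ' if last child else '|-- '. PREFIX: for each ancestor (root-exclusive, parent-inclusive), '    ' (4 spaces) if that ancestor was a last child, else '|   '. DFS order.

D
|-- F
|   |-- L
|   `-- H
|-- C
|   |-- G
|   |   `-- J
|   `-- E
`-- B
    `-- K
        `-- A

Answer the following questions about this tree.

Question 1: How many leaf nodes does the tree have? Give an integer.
Answer: 5

Derivation:
Leaves (nodes with no children): A, E, H, J, L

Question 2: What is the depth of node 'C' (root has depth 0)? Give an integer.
Answer: 1

Derivation:
Path from root to C: D -> C
Depth = number of edges = 1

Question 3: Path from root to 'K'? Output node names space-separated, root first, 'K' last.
Answer: D B K

Derivation:
Walk down from root: D -> B -> K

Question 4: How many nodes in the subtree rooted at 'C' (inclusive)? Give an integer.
Answer: 4

Derivation:
Subtree rooted at C contains: C, E, G, J
Count = 4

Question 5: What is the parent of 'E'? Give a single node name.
Scan adjacency: E appears as child of C

Answer: C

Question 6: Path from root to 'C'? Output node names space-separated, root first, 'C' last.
Answer: D C

Derivation:
Walk down from root: D -> C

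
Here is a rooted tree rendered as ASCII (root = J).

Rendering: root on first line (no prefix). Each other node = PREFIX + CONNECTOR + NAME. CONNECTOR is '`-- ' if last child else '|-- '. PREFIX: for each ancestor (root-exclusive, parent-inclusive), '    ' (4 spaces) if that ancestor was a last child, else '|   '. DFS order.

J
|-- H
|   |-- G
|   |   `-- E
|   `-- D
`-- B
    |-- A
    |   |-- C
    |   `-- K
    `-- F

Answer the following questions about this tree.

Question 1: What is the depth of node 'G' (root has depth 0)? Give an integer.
Path from root to G: J -> H -> G
Depth = number of edges = 2

Answer: 2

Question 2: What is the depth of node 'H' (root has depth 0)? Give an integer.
Path from root to H: J -> H
Depth = number of edges = 1

Answer: 1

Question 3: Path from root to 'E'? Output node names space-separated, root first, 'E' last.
Answer: J H G E

Derivation:
Walk down from root: J -> H -> G -> E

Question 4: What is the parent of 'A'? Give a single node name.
Scan adjacency: A appears as child of B

Answer: B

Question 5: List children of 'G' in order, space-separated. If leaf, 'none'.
Answer: E

Derivation:
Node G's children (from adjacency): E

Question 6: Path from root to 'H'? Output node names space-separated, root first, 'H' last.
Answer: J H

Derivation:
Walk down from root: J -> H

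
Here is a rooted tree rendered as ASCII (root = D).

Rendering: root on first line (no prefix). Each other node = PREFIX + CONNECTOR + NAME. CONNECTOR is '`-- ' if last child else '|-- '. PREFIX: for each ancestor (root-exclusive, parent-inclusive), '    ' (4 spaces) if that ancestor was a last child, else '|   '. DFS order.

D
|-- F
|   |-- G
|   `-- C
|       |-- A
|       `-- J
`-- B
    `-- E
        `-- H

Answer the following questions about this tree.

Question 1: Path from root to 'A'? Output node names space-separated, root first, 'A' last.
Answer: D F C A

Derivation:
Walk down from root: D -> F -> C -> A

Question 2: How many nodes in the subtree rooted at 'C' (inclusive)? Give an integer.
Answer: 3

Derivation:
Subtree rooted at C contains: A, C, J
Count = 3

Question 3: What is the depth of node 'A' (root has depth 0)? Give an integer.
Path from root to A: D -> F -> C -> A
Depth = number of edges = 3

Answer: 3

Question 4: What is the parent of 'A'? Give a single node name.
Scan adjacency: A appears as child of C

Answer: C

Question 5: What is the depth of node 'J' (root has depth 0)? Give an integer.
Answer: 3

Derivation:
Path from root to J: D -> F -> C -> J
Depth = number of edges = 3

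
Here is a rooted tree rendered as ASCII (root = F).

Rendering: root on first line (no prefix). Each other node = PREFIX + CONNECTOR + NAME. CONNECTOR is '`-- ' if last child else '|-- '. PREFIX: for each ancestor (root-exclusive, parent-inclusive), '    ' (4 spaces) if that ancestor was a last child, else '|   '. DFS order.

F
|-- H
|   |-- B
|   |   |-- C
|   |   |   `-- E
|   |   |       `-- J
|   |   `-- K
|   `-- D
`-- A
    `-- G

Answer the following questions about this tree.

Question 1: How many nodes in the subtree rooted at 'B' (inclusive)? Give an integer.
Answer: 5

Derivation:
Subtree rooted at B contains: B, C, E, J, K
Count = 5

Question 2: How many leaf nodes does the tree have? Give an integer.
Leaves (nodes with no children): D, G, J, K

Answer: 4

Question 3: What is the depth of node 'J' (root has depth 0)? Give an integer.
Path from root to J: F -> H -> B -> C -> E -> J
Depth = number of edges = 5

Answer: 5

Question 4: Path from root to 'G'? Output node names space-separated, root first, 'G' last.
Answer: F A G

Derivation:
Walk down from root: F -> A -> G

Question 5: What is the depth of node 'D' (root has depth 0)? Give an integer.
Path from root to D: F -> H -> D
Depth = number of edges = 2

Answer: 2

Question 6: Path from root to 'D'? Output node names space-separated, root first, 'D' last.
Answer: F H D

Derivation:
Walk down from root: F -> H -> D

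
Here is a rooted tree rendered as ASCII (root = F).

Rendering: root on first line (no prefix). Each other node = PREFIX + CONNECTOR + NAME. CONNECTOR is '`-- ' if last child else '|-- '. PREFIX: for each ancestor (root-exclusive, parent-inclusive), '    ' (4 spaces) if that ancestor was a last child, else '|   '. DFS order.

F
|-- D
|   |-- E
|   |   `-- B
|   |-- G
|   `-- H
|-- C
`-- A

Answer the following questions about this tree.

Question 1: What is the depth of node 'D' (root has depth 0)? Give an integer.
Answer: 1

Derivation:
Path from root to D: F -> D
Depth = number of edges = 1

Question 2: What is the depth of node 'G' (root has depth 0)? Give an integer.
Answer: 2

Derivation:
Path from root to G: F -> D -> G
Depth = number of edges = 2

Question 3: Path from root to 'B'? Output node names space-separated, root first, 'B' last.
Walk down from root: F -> D -> E -> B

Answer: F D E B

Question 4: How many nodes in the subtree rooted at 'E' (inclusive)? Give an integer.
Subtree rooted at E contains: B, E
Count = 2

Answer: 2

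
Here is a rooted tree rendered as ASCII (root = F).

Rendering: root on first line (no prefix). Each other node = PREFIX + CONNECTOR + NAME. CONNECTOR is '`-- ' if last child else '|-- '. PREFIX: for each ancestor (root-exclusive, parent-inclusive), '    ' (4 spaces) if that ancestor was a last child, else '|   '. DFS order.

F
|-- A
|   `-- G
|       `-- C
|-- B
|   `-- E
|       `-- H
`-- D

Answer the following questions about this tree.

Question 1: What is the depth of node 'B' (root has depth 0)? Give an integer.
Path from root to B: F -> B
Depth = number of edges = 1

Answer: 1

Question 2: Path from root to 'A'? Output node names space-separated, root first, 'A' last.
Walk down from root: F -> A

Answer: F A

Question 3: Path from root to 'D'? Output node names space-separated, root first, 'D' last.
Answer: F D

Derivation:
Walk down from root: F -> D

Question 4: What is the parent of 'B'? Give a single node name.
Answer: F

Derivation:
Scan adjacency: B appears as child of F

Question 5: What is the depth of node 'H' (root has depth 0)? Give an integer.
Answer: 3

Derivation:
Path from root to H: F -> B -> E -> H
Depth = number of edges = 3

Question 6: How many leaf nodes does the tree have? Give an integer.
Leaves (nodes with no children): C, D, H

Answer: 3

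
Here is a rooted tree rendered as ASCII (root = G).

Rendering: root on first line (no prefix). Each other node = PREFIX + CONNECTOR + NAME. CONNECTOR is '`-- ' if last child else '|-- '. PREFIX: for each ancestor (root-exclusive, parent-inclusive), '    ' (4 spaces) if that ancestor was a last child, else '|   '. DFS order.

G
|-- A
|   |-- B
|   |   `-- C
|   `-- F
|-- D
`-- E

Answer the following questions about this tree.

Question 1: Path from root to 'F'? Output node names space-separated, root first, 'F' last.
Walk down from root: G -> A -> F

Answer: G A F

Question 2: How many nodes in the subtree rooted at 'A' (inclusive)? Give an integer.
Subtree rooted at A contains: A, B, C, F
Count = 4

Answer: 4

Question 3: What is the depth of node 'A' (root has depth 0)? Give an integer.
Answer: 1

Derivation:
Path from root to A: G -> A
Depth = number of edges = 1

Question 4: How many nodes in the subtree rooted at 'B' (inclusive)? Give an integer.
Answer: 2

Derivation:
Subtree rooted at B contains: B, C
Count = 2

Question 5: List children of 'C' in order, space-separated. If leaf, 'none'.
Node C's children (from adjacency): (leaf)

Answer: none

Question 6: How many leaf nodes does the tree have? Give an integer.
Answer: 4

Derivation:
Leaves (nodes with no children): C, D, E, F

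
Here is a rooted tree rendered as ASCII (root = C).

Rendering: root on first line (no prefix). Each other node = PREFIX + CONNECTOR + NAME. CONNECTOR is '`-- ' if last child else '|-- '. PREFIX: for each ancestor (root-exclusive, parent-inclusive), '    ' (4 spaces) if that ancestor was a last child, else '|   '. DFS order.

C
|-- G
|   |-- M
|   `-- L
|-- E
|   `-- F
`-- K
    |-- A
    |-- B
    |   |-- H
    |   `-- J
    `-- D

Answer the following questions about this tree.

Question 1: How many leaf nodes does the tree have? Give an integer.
Leaves (nodes with no children): A, D, F, H, J, L, M

Answer: 7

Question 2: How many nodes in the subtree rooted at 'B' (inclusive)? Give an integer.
Answer: 3

Derivation:
Subtree rooted at B contains: B, H, J
Count = 3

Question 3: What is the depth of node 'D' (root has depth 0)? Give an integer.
Path from root to D: C -> K -> D
Depth = number of edges = 2

Answer: 2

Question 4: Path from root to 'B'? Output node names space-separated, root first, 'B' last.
Answer: C K B

Derivation:
Walk down from root: C -> K -> B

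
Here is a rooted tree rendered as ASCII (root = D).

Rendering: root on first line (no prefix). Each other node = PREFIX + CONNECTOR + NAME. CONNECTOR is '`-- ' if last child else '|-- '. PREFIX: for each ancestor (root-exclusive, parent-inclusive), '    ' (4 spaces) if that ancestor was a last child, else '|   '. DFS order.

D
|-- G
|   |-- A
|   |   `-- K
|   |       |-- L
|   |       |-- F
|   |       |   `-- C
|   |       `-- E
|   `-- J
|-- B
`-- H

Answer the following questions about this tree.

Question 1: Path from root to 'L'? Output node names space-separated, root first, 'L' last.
Answer: D G A K L

Derivation:
Walk down from root: D -> G -> A -> K -> L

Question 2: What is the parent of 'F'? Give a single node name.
Answer: K

Derivation:
Scan adjacency: F appears as child of K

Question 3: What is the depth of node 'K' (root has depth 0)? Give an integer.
Answer: 3

Derivation:
Path from root to K: D -> G -> A -> K
Depth = number of edges = 3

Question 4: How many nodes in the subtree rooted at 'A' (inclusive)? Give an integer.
Subtree rooted at A contains: A, C, E, F, K, L
Count = 6

Answer: 6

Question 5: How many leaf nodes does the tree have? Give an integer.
Leaves (nodes with no children): B, C, E, H, J, L

Answer: 6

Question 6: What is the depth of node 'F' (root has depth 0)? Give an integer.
Answer: 4

Derivation:
Path from root to F: D -> G -> A -> K -> F
Depth = number of edges = 4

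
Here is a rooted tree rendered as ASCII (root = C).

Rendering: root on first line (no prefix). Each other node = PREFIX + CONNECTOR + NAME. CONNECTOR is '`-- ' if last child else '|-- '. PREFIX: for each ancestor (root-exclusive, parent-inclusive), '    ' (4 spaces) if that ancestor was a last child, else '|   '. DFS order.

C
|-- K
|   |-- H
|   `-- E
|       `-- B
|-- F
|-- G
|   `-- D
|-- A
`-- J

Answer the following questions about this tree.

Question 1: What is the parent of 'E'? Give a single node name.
Answer: K

Derivation:
Scan adjacency: E appears as child of K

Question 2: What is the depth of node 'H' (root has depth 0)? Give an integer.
Answer: 2

Derivation:
Path from root to H: C -> K -> H
Depth = number of edges = 2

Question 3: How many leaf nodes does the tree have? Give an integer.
Answer: 6

Derivation:
Leaves (nodes with no children): A, B, D, F, H, J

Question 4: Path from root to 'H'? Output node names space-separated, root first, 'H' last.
Walk down from root: C -> K -> H

Answer: C K H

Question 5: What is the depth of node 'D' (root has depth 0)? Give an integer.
Path from root to D: C -> G -> D
Depth = number of edges = 2

Answer: 2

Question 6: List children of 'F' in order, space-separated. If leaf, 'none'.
Node F's children (from adjacency): (leaf)

Answer: none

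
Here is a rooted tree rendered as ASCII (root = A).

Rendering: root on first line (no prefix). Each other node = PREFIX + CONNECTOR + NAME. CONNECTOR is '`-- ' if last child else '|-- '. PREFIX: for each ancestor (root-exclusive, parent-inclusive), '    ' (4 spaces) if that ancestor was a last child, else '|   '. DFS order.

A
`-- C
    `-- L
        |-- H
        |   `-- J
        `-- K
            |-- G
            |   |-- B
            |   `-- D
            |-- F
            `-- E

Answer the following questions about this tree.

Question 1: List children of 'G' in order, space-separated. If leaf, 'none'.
Node G's children (from adjacency): B, D

Answer: B D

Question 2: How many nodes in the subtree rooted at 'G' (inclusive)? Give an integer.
Answer: 3

Derivation:
Subtree rooted at G contains: B, D, G
Count = 3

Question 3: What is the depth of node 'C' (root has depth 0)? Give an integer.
Path from root to C: A -> C
Depth = number of edges = 1

Answer: 1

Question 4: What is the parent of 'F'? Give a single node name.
Answer: K

Derivation:
Scan adjacency: F appears as child of K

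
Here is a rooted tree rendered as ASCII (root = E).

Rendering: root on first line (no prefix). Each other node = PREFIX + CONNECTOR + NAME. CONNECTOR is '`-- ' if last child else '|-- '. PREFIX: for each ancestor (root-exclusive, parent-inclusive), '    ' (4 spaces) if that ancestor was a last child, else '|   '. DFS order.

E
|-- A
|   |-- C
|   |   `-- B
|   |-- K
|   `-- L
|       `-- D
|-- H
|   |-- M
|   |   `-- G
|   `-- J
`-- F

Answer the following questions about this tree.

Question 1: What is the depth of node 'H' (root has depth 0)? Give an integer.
Path from root to H: E -> H
Depth = number of edges = 1

Answer: 1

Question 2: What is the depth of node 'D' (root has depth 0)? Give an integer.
Path from root to D: E -> A -> L -> D
Depth = number of edges = 3

Answer: 3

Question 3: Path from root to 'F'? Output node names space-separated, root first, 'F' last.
Answer: E F

Derivation:
Walk down from root: E -> F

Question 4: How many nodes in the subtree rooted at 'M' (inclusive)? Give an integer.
Subtree rooted at M contains: G, M
Count = 2

Answer: 2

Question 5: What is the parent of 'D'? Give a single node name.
Answer: L

Derivation:
Scan adjacency: D appears as child of L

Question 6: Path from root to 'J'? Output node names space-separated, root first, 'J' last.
Walk down from root: E -> H -> J

Answer: E H J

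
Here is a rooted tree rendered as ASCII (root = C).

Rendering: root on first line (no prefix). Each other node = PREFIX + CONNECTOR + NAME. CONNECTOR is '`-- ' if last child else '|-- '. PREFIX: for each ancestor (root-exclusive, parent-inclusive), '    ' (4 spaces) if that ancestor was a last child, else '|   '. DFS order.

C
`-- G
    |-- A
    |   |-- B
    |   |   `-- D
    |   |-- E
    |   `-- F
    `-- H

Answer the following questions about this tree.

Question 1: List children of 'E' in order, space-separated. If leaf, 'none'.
Answer: none

Derivation:
Node E's children (from adjacency): (leaf)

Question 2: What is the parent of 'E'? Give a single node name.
Scan adjacency: E appears as child of A

Answer: A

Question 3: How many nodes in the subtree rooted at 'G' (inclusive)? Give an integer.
Subtree rooted at G contains: A, B, D, E, F, G, H
Count = 7

Answer: 7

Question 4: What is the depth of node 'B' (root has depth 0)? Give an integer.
Answer: 3

Derivation:
Path from root to B: C -> G -> A -> B
Depth = number of edges = 3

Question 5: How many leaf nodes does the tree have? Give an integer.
Answer: 4

Derivation:
Leaves (nodes with no children): D, E, F, H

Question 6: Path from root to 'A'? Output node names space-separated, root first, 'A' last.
Walk down from root: C -> G -> A

Answer: C G A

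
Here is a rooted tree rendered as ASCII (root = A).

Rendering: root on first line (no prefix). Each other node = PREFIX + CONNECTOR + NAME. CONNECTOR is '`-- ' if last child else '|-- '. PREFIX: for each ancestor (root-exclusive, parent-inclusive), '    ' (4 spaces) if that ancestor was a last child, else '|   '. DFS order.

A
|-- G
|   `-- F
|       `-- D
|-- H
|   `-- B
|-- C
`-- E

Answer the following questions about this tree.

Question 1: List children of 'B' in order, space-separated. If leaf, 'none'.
Node B's children (from adjacency): (leaf)

Answer: none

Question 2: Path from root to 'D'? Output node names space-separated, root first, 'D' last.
Answer: A G F D

Derivation:
Walk down from root: A -> G -> F -> D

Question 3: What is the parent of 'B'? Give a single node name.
Scan adjacency: B appears as child of H

Answer: H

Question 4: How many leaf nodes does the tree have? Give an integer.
Answer: 4

Derivation:
Leaves (nodes with no children): B, C, D, E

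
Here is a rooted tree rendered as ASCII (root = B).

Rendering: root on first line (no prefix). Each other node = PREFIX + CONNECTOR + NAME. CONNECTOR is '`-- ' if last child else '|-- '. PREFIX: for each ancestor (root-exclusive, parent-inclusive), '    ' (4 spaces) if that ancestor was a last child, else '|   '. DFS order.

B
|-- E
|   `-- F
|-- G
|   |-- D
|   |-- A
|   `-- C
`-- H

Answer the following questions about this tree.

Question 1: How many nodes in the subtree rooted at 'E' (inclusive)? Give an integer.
Subtree rooted at E contains: E, F
Count = 2

Answer: 2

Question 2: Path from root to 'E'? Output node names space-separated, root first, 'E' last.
Walk down from root: B -> E

Answer: B E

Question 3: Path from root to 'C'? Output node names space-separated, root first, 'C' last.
Walk down from root: B -> G -> C

Answer: B G C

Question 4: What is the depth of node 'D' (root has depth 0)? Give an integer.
Answer: 2

Derivation:
Path from root to D: B -> G -> D
Depth = number of edges = 2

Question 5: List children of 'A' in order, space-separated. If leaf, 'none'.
Node A's children (from adjacency): (leaf)

Answer: none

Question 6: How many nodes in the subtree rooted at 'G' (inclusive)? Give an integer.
Answer: 4

Derivation:
Subtree rooted at G contains: A, C, D, G
Count = 4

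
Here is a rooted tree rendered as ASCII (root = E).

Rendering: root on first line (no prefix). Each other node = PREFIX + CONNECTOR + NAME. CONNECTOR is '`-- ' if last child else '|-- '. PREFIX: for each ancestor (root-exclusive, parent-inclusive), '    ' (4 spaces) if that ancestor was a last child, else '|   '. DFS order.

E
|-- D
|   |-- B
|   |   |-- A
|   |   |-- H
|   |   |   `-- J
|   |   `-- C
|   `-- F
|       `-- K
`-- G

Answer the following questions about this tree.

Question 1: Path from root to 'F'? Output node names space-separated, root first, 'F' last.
Walk down from root: E -> D -> F

Answer: E D F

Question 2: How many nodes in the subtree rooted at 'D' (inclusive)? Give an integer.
Answer: 8

Derivation:
Subtree rooted at D contains: A, B, C, D, F, H, J, K
Count = 8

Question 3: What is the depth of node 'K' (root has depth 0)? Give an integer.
Answer: 3

Derivation:
Path from root to K: E -> D -> F -> K
Depth = number of edges = 3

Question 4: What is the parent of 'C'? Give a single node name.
Scan adjacency: C appears as child of B

Answer: B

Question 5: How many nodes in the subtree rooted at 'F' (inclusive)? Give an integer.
Answer: 2

Derivation:
Subtree rooted at F contains: F, K
Count = 2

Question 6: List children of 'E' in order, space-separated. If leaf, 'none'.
Node E's children (from adjacency): D, G

Answer: D G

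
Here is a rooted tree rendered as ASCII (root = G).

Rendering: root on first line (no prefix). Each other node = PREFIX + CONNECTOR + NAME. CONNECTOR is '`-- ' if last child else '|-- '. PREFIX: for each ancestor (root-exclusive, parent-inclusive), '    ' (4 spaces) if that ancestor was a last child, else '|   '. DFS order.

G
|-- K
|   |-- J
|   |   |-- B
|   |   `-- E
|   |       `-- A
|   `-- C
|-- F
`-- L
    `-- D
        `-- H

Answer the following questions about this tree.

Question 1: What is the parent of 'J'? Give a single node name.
Answer: K

Derivation:
Scan adjacency: J appears as child of K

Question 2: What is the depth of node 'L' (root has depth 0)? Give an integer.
Answer: 1

Derivation:
Path from root to L: G -> L
Depth = number of edges = 1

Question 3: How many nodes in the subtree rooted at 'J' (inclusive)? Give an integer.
Answer: 4

Derivation:
Subtree rooted at J contains: A, B, E, J
Count = 4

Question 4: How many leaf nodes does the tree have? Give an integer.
Answer: 5

Derivation:
Leaves (nodes with no children): A, B, C, F, H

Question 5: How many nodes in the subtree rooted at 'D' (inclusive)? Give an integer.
Subtree rooted at D contains: D, H
Count = 2

Answer: 2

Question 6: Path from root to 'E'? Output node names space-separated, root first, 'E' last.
Walk down from root: G -> K -> J -> E

Answer: G K J E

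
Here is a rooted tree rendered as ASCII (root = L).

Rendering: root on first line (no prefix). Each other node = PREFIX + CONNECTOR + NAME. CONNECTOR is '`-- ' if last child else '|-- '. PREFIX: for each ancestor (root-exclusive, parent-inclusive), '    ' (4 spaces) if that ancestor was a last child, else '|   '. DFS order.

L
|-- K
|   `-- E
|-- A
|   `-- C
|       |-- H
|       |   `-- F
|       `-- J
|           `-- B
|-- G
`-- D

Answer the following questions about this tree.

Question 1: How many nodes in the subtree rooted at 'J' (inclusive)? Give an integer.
Answer: 2

Derivation:
Subtree rooted at J contains: B, J
Count = 2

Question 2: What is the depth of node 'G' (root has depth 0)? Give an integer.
Answer: 1

Derivation:
Path from root to G: L -> G
Depth = number of edges = 1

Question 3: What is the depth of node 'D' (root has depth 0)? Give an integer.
Path from root to D: L -> D
Depth = number of edges = 1

Answer: 1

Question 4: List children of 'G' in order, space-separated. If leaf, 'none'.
Node G's children (from adjacency): (leaf)

Answer: none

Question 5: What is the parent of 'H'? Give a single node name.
Answer: C

Derivation:
Scan adjacency: H appears as child of C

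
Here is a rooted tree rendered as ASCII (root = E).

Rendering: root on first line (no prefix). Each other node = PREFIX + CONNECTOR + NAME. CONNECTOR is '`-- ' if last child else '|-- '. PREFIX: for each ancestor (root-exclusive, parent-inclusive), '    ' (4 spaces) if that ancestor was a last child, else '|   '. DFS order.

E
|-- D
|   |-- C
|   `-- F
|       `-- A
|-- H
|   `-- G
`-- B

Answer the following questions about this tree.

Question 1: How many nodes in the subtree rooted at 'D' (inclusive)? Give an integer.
Subtree rooted at D contains: A, C, D, F
Count = 4

Answer: 4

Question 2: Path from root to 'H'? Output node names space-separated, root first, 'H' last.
Walk down from root: E -> H

Answer: E H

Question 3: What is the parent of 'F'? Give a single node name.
Answer: D

Derivation:
Scan adjacency: F appears as child of D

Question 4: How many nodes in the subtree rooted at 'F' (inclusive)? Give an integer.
Answer: 2

Derivation:
Subtree rooted at F contains: A, F
Count = 2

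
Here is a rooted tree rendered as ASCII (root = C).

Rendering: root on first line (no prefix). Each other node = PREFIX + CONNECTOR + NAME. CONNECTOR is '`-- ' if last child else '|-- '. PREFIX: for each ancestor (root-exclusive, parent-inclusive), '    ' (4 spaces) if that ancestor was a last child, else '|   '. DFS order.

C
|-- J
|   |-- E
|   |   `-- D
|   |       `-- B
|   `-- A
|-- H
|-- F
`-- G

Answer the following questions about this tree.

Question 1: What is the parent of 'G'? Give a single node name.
Answer: C

Derivation:
Scan adjacency: G appears as child of C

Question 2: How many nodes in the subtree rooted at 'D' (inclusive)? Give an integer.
Subtree rooted at D contains: B, D
Count = 2

Answer: 2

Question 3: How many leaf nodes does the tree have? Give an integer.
Leaves (nodes with no children): A, B, F, G, H

Answer: 5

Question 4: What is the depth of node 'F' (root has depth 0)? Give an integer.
Answer: 1

Derivation:
Path from root to F: C -> F
Depth = number of edges = 1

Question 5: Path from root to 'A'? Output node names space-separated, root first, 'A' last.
Walk down from root: C -> J -> A

Answer: C J A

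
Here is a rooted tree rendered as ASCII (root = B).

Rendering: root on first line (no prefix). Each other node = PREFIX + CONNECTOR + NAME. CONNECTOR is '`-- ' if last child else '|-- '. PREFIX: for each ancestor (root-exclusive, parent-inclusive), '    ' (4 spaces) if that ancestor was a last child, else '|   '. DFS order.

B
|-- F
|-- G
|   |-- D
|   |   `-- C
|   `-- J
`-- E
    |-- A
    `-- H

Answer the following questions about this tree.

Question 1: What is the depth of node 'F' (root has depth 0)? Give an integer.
Path from root to F: B -> F
Depth = number of edges = 1

Answer: 1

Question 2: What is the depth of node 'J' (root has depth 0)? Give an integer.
Answer: 2

Derivation:
Path from root to J: B -> G -> J
Depth = number of edges = 2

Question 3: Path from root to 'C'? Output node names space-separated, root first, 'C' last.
Walk down from root: B -> G -> D -> C

Answer: B G D C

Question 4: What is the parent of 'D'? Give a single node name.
Scan adjacency: D appears as child of G

Answer: G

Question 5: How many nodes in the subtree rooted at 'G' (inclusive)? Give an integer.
Subtree rooted at G contains: C, D, G, J
Count = 4

Answer: 4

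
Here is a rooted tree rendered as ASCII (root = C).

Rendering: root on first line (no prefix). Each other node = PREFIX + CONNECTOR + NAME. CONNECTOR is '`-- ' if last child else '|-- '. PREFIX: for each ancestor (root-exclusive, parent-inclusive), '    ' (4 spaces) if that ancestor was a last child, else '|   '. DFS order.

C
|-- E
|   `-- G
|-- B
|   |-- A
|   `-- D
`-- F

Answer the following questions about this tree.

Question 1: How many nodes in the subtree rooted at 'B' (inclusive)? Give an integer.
Subtree rooted at B contains: A, B, D
Count = 3

Answer: 3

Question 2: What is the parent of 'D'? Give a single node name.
Answer: B

Derivation:
Scan adjacency: D appears as child of B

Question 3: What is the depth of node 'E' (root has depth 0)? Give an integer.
Path from root to E: C -> E
Depth = number of edges = 1

Answer: 1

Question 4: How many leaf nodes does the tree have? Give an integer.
Leaves (nodes with no children): A, D, F, G

Answer: 4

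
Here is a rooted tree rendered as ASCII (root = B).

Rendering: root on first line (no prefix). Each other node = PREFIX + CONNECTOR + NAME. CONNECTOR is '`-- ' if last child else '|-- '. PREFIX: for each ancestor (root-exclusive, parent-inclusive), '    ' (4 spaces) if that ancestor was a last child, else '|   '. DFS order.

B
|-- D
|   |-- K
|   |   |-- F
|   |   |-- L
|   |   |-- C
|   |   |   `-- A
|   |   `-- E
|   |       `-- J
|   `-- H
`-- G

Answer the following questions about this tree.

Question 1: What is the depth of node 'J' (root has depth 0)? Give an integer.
Path from root to J: B -> D -> K -> E -> J
Depth = number of edges = 4

Answer: 4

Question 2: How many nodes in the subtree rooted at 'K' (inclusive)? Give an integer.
Subtree rooted at K contains: A, C, E, F, J, K, L
Count = 7

Answer: 7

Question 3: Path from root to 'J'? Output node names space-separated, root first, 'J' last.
Answer: B D K E J

Derivation:
Walk down from root: B -> D -> K -> E -> J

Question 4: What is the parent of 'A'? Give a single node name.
Answer: C

Derivation:
Scan adjacency: A appears as child of C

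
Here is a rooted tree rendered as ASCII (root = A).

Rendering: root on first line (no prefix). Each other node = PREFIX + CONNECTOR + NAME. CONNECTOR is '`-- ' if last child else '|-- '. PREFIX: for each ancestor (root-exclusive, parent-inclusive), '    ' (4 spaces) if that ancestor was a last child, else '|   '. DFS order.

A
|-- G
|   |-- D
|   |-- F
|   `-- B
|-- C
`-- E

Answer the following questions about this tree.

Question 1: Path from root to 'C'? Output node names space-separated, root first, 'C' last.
Walk down from root: A -> C

Answer: A C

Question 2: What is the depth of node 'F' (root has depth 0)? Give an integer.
Path from root to F: A -> G -> F
Depth = number of edges = 2

Answer: 2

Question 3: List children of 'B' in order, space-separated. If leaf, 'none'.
Node B's children (from adjacency): (leaf)

Answer: none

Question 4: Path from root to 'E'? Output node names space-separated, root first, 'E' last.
Answer: A E

Derivation:
Walk down from root: A -> E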